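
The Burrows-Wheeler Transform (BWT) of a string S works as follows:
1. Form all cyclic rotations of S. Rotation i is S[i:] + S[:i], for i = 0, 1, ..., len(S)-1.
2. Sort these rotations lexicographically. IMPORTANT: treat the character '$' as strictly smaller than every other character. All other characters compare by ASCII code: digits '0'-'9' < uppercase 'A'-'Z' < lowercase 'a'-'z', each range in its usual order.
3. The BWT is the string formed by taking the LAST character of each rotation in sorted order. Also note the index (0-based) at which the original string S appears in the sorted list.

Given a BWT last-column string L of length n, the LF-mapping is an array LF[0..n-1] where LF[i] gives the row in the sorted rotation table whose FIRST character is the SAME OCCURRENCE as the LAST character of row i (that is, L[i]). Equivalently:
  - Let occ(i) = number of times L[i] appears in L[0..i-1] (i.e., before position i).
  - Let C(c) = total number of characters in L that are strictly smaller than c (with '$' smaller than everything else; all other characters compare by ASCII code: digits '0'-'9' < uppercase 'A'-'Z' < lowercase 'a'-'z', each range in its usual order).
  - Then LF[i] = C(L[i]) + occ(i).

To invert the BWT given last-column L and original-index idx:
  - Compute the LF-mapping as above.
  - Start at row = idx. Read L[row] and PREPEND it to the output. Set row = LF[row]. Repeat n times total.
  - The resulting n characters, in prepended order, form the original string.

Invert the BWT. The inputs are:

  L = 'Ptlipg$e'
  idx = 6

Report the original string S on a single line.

Answer: pigletP$

Derivation:
LF mapping: 1 7 5 4 6 3 0 2
Walk LF starting at row 6, prepending L[row]:
  step 1: row=6, L[6]='$', prepend. Next row=LF[6]=0
  step 2: row=0, L[0]='P', prepend. Next row=LF[0]=1
  step 3: row=1, L[1]='t', prepend. Next row=LF[1]=7
  step 4: row=7, L[7]='e', prepend. Next row=LF[7]=2
  step 5: row=2, L[2]='l', prepend. Next row=LF[2]=5
  step 6: row=5, L[5]='g', prepend. Next row=LF[5]=3
  step 7: row=3, L[3]='i', prepend. Next row=LF[3]=4
  step 8: row=4, L[4]='p', prepend. Next row=LF[4]=6
Reversed output: pigletP$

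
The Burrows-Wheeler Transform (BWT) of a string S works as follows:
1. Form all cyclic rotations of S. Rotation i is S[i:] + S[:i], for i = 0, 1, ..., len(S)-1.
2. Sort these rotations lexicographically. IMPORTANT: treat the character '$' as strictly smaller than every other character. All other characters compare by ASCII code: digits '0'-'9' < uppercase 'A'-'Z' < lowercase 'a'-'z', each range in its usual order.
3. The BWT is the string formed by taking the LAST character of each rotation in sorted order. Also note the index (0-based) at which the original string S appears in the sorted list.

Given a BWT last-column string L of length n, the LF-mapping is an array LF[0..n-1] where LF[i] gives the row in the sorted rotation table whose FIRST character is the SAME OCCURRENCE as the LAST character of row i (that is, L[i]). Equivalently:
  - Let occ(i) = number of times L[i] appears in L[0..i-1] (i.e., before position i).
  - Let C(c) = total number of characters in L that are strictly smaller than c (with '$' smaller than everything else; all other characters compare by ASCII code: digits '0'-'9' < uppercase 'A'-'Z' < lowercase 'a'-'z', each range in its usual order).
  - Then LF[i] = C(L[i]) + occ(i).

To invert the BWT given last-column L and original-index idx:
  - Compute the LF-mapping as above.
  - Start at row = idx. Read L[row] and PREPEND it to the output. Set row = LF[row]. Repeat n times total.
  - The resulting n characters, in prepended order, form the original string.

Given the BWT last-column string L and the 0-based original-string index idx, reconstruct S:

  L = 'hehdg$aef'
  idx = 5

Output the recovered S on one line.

LF mapping: 7 3 8 2 6 0 1 4 5
Walk LF starting at row 5, prepending L[row]:
  step 1: row=5, L[5]='$', prepend. Next row=LF[5]=0
  step 2: row=0, L[0]='h', prepend. Next row=LF[0]=7
  step 3: row=7, L[7]='e', prepend. Next row=LF[7]=4
  step 4: row=4, L[4]='g', prepend. Next row=LF[4]=6
  step 5: row=6, L[6]='a', prepend. Next row=LF[6]=1
  step 6: row=1, L[1]='e', prepend. Next row=LF[1]=3
  step 7: row=3, L[3]='d', prepend. Next row=LF[3]=2
  step 8: row=2, L[2]='h', prepend. Next row=LF[2]=8
  step 9: row=8, L[8]='f', prepend. Next row=LF[8]=5
Reversed output: fhdeageh$

Answer: fhdeageh$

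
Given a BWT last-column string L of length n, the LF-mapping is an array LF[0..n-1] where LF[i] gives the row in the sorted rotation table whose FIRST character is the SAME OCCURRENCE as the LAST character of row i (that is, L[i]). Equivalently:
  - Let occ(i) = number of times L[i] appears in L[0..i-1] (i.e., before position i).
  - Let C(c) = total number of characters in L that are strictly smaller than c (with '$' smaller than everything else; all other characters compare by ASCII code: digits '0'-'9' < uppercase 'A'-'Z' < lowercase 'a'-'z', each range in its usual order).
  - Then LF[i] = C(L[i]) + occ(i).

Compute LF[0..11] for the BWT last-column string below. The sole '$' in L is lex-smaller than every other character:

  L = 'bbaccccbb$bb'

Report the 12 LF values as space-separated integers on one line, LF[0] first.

Char counts: '$':1, 'a':1, 'b':6, 'c':4
C (first-col start): C('$')=0, C('a')=1, C('b')=2, C('c')=8
L[0]='b': occ=0, LF[0]=C('b')+0=2+0=2
L[1]='b': occ=1, LF[1]=C('b')+1=2+1=3
L[2]='a': occ=0, LF[2]=C('a')+0=1+0=1
L[3]='c': occ=0, LF[3]=C('c')+0=8+0=8
L[4]='c': occ=1, LF[4]=C('c')+1=8+1=9
L[5]='c': occ=2, LF[5]=C('c')+2=8+2=10
L[6]='c': occ=3, LF[6]=C('c')+3=8+3=11
L[7]='b': occ=2, LF[7]=C('b')+2=2+2=4
L[8]='b': occ=3, LF[8]=C('b')+3=2+3=5
L[9]='$': occ=0, LF[9]=C('$')+0=0+0=0
L[10]='b': occ=4, LF[10]=C('b')+4=2+4=6
L[11]='b': occ=5, LF[11]=C('b')+5=2+5=7

Answer: 2 3 1 8 9 10 11 4 5 0 6 7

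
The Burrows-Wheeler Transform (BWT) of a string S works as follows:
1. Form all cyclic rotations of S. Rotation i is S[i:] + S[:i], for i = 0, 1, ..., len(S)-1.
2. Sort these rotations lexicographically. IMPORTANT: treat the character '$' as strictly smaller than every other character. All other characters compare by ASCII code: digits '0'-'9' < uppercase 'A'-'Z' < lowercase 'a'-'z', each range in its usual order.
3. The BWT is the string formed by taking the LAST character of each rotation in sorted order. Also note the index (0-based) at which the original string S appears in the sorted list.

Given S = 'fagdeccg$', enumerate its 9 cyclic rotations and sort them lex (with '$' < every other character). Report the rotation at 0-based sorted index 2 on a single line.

Answer: ccg$fagde

Derivation:
All 9 rotations (rotation i = S[i:]+S[:i]):
  rot[0] = fagdeccg$
  rot[1] = agdeccg$f
  rot[2] = gdeccg$fa
  rot[3] = deccg$fag
  rot[4] = eccg$fagd
  rot[5] = ccg$fagde
  rot[6] = cg$fagdec
  rot[7] = g$fagdecc
  rot[8] = $fagdeccg
Sorted (with $ < everything):
  sorted[0] = $fagdeccg
  sorted[1] = agdeccg$f
  sorted[2] = ccg$fagde
  sorted[3] = cg$fagdec
  sorted[4] = deccg$fag
  sorted[5] = eccg$fagd
  sorted[6] = fagdeccg$
  sorted[7] = g$fagdecc
  sorted[8] = gdeccg$fa
sorted[2] = ccg$fagde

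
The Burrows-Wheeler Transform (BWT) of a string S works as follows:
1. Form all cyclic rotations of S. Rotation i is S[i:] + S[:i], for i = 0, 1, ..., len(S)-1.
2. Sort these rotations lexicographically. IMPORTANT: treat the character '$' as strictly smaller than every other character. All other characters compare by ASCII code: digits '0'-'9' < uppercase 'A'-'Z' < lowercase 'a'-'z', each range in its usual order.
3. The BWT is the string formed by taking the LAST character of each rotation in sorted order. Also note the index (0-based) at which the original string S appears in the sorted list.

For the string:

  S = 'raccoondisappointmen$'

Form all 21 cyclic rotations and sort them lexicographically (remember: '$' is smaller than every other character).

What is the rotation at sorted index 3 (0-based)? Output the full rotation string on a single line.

All 21 rotations (rotation i = S[i:]+S[:i]):
  rot[0] = raccoondisappointmen$
  rot[1] = accoondisappointmen$r
  rot[2] = ccoondisappointmen$ra
  rot[3] = coondisappointmen$rac
  rot[4] = oondisappointmen$racc
  rot[5] = ondisappointmen$racco
  rot[6] = ndisappointmen$raccoo
  rot[7] = disappointmen$raccoon
  rot[8] = isappointmen$raccoond
  rot[9] = sappointmen$raccoondi
  rot[10] = appointmen$raccoondis
  rot[11] = ppointmen$raccoondisa
  rot[12] = pointmen$raccoondisap
  rot[13] = ointmen$raccoondisapp
  rot[14] = intmen$raccoondisappo
  rot[15] = ntmen$raccoondisappoi
  rot[16] = tmen$raccoondisappoin
  rot[17] = men$raccoondisappoint
  rot[18] = en$raccoondisappointm
  rot[19] = n$raccoondisappointme
  rot[20] = $raccoondisappointmen
Sorted (with $ < everything):
  sorted[0] = $raccoondisappointmen
  sorted[1] = accoondisappointmen$r
  sorted[2] = appointmen$raccoondis
  sorted[3] = ccoondisappointmen$ra
  sorted[4] = coondisappointmen$rac
  sorted[5] = disappointmen$raccoon
  sorted[6] = en$raccoondisappointm
  sorted[7] = intmen$raccoondisappo
  sorted[8] = isappointmen$raccoond
  sorted[9] = men$raccoondisappoint
  sorted[10] = n$raccoondisappointme
  sorted[11] = ndisappointmen$raccoo
  sorted[12] = ntmen$raccoondisappoi
  sorted[13] = ointmen$raccoondisapp
  sorted[14] = ondisappointmen$racco
  sorted[15] = oondisappointmen$racc
  sorted[16] = pointmen$raccoondisap
  sorted[17] = ppointmen$raccoondisa
  sorted[18] = raccoondisappointmen$
  sorted[19] = sappointmen$raccoondi
  sorted[20] = tmen$raccoondisappoin
sorted[3] = ccoondisappointmen$ra

Answer: ccoondisappointmen$ra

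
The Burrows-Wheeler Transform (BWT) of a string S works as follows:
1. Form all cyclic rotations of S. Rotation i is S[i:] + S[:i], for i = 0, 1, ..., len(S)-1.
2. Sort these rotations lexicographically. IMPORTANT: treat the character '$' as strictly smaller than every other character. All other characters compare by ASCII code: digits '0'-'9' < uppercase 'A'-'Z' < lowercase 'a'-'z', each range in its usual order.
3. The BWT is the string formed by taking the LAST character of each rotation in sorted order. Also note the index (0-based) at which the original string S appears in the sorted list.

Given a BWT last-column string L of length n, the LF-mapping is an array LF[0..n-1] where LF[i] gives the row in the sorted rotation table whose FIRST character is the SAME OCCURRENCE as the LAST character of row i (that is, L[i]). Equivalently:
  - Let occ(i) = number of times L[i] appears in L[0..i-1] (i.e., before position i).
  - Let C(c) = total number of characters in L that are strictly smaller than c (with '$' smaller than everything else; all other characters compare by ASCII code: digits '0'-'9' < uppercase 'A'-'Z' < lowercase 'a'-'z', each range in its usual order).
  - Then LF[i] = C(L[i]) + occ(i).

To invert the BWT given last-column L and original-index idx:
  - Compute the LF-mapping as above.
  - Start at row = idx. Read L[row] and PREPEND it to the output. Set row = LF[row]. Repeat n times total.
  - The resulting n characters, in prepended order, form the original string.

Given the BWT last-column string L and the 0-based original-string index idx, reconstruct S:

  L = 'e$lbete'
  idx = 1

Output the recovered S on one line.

Answer: beetle$

Derivation:
LF mapping: 2 0 5 1 3 6 4
Walk LF starting at row 1, prepending L[row]:
  step 1: row=1, L[1]='$', prepend. Next row=LF[1]=0
  step 2: row=0, L[0]='e', prepend. Next row=LF[0]=2
  step 3: row=2, L[2]='l', prepend. Next row=LF[2]=5
  step 4: row=5, L[5]='t', prepend. Next row=LF[5]=6
  step 5: row=6, L[6]='e', prepend. Next row=LF[6]=4
  step 6: row=4, L[4]='e', prepend. Next row=LF[4]=3
  step 7: row=3, L[3]='b', prepend. Next row=LF[3]=1
Reversed output: beetle$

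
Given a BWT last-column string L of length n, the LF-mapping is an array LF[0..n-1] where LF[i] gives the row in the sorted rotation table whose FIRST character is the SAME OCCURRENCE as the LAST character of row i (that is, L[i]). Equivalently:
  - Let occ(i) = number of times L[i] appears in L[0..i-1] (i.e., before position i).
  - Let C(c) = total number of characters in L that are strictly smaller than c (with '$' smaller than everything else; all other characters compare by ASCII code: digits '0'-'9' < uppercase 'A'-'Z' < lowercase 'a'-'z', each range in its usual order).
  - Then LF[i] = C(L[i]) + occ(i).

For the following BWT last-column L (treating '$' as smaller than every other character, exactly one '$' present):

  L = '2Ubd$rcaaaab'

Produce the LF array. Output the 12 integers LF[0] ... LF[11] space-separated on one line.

Answer: 1 2 7 10 0 11 9 3 4 5 6 8

Derivation:
Char counts: '$':1, '2':1, 'U':1, 'a':4, 'b':2, 'c':1, 'd':1, 'r':1
C (first-col start): C('$')=0, C('2')=1, C('U')=2, C('a')=3, C('b')=7, C('c')=9, C('d')=10, C('r')=11
L[0]='2': occ=0, LF[0]=C('2')+0=1+0=1
L[1]='U': occ=0, LF[1]=C('U')+0=2+0=2
L[2]='b': occ=0, LF[2]=C('b')+0=7+0=7
L[3]='d': occ=0, LF[3]=C('d')+0=10+0=10
L[4]='$': occ=0, LF[4]=C('$')+0=0+0=0
L[5]='r': occ=0, LF[5]=C('r')+0=11+0=11
L[6]='c': occ=0, LF[6]=C('c')+0=9+0=9
L[7]='a': occ=0, LF[7]=C('a')+0=3+0=3
L[8]='a': occ=1, LF[8]=C('a')+1=3+1=4
L[9]='a': occ=2, LF[9]=C('a')+2=3+2=5
L[10]='a': occ=3, LF[10]=C('a')+3=3+3=6
L[11]='b': occ=1, LF[11]=C('b')+1=7+1=8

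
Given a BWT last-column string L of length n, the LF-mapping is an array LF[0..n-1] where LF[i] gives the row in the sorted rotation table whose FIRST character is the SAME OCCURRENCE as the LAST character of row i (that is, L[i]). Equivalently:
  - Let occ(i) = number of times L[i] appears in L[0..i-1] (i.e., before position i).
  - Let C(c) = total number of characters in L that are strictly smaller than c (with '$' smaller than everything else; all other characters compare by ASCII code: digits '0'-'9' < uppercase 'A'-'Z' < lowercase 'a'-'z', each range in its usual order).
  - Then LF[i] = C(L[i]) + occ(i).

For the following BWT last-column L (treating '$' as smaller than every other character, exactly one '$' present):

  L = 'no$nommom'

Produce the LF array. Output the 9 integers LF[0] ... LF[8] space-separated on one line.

Char counts: '$':1, 'm':3, 'n':2, 'o':3
C (first-col start): C('$')=0, C('m')=1, C('n')=4, C('o')=6
L[0]='n': occ=0, LF[0]=C('n')+0=4+0=4
L[1]='o': occ=0, LF[1]=C('o')+0=6+0=6
L[2]='$': occ=0, LF[2]=C('$')+0=0+0=0
L[3]='n': occ=1, LF[3]=C('n')+1=4+1=5
L[4]='o': occ=1, LF[4]=C('o')+1=6+1=7
L[5]='m': occ=0, LF[5]=C('m')+0=1+0=1
L[6]='m': occ=1, LF[6]=C('m')+1=1+1=2
L[7]='o': occ=2, LF[7]=C('o')+2=6+2=8
L[8]='m': occ=2, LF[8]=C('m')+2=1+2=3

Answer: 4 6 0 5 7 1 2 8 3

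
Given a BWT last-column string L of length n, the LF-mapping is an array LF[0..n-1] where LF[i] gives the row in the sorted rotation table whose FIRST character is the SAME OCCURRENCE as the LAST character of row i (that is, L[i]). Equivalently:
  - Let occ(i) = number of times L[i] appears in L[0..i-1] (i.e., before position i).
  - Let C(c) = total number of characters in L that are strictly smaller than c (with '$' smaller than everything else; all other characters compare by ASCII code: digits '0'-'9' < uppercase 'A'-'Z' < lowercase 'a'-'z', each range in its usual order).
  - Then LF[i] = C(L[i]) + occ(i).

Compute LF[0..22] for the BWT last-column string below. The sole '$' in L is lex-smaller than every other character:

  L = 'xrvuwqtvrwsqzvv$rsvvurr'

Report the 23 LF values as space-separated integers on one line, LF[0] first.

Char counts: '$':1, 'q':2, 'r':5, 's':2, 't':1, 'u':2, 'v':6, 'w':2, 'x':1, 'z':1
C (first-col start): C('$')=0, C('q')=1, C('r')=3, C('s')=8, C('t')=10, C('u')=11, C('v')=13, C('w')=19, C('x')=21, C('z')=22
L[0]='x': occ=0, LF[0]=C('x')+0=21+0=21
L[1]='r': occ=0, LF[1]=C('r')+0=3+0=3
L[2]='v': occ=0, LF[2]=C('v')+0=13+0=13
L[3]='u': occ=0, LF[3]=C('u')+0=11+0=11
L[4]='w': occ=0, LF[4]=C('w')+0=19+0=19
L[5]='q': occ=0, LF[5]=C('q')+0=1+0=1
L[6]='t': occ=0, LF[6]=C('t')+0=10+0=10
L[7]='v': occ=1, LF[7]=C('v')+1=13+1=14
L[8]='r': occ=1, LF[8]=C('r')+1=3+1=4
L[9]='w': occ=1, LF[9]=C('w')+1=19+1=20
L[10]='s': occ=0, LF[10]=C('s')+0=8+0=8
L[11]='q': occ=1, LF[11]=C('q')+1=1+1=2
L[12]='z': occ=0, LF[12]=C('z')+0=22+0=22
L[13]='v': occ=2, LF[13]=C('v')+2=13+2=15
L[14]='v': occ=3, LF[14]=C('v')+3=13+3=16
L[15]='$': occ=0, LF[15]=C('$')+0=0+0=0
L[16]='r': occ=2, LF[16]=C('r')+2=3+2=5
L[17]='s': occ=1, LF[17]=C('s')+1=8+1=9
L[18]='v': occ=4, LF[18]=C('v')+4=13+4=17
L[19]='v': occ=5, LF[19]=C('v')+5=13+5=18
L[20]='u': occ=1, LF[20]=C('u')+1=11+1=12
L[21]='r': occ=3, LF[21]=C('r')+3=3+3=6
L[22]='r': occ=4, LF[22]=C('r')+4=3+4=7

Answer: 21 3 13 11 19 1 10 14 4 20 8 2 22 15 16 0 5 9 17 18 12 6 7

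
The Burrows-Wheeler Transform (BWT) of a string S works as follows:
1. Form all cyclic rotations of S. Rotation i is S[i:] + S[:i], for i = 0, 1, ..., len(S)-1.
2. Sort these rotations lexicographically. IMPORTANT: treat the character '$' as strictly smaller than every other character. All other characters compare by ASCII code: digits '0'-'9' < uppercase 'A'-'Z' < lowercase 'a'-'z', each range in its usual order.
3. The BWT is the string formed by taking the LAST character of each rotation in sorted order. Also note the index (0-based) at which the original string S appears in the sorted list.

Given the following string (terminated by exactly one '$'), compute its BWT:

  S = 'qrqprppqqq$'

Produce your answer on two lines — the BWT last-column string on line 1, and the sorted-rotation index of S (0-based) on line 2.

Answer: qrpqqrqp$pq
8

Derivation:
All 11 rotations (rotation i = S[i:]+S[:i]):
  rot[0] = qrqprppqqq$
  rot[1] = rqprppqqq$q
  rot[2] = qprppqqq$qr
  rot[3] = prppqqq$qrq
  rot[4] = rppqqq$qrqp
  rot[5] = ppqqq$qrqpr
  rot[6] = pqqq$qrqprp
  rot[7] = qqq$qrqprpp
  rot[8] = qq$qrqprppq
  rot[9] = q$qrqprppqq
  rot[10] = $qrqprppqqq
Sorted (with $ < everything):
  sorted[0] = $qrqprppqqq  (last char: 'q')
  sorted[1] = ppqqq$qrqpr  (last char: 'r')
  sorted[2] = pqqq$qrqprp  (last char: 'p')
  sorted[3] = prppqqq$qrq  (last char: 'q')
  sorted[4] = q$qrqprppqq  (last char: 'q')
  sorted[5] = qprppqqq$qr  (last char: 'r')
  sorted[6] = qq$qrqprppq  (last char: 'q')
  sorted[7] = qqq$qrqprpp  (last char: 'p')
  sorted[8] = qrqprppqqq$  (last char: '$')
  sorted[9] = rppqqq$qrqp  (last char: 'p')
  sorted[10] = rqprppqqq$q  (last char: 'q')
Last column: qrpqqrqp$pq
Original string S is at sorted index 8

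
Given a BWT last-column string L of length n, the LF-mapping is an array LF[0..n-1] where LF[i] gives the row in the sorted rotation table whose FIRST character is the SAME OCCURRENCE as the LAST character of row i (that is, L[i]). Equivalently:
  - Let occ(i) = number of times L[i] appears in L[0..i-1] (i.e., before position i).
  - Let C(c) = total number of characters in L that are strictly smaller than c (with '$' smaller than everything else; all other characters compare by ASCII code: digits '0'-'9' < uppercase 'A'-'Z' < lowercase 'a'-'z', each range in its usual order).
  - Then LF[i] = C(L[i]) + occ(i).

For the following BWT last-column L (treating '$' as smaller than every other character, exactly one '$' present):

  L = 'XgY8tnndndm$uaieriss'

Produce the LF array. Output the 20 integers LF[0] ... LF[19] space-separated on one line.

Char counts: '$':1, '8':1, 'X':1, 'Y':1, 'a':1, 'd':2, 'e':1, 'g':1, 'i':2, 'm':1, 'n':3, 'r':1, 's':2, 't':1, 'u':1
C (first-col start): C('$')=0, C('8')=1, C('X')=2, C('Y')=3, C('a')=4, C('d')=5, C('e')=7, C('g')=8, C('i')=9, C('m')=11, C('n')=12, C('r')=15, C('s')=16, C('t')=18, C('u')=19
L[0]='X': occ=0, LF[0]=C('X')+0=2+0=2
L[1]='g': occ=0, LF[1]=C('g')+0=8+0=8
L[2]='Y': occ=0, LF[2]=C('Y')+0=3+0=3
L[3]='8': occ=0, LF[3]=C('8')+0=1+0=1
L[4]='t': occ=0, LF[4]=C('t')+0=18+0=18
L[5]='n': occ=0, LF[5]=C('n')+0=12+0=12
L[6]='n': occ=1, LF[6]=C('n')+1=12+1=13
L[7]='d': occ=0, LF[7]=C('d')+0=5+0=5
L[8]='n': occ=2, LF[8]=C('n')+2=12+2=14
L[9]='d': occ=1, LF[9]=C('d')+1=5+1=6
L[10]='m': occ=0, LF[10]=C('m')+0=11+0=11
L[11]='$': occ=0, LF[11]=C('$')+0=0+0=0
L[12]='u': occ=0, LF[12]=C('u')+0=19+0=19
L[13]='a': occ=0, LF[13]=C('a')+0=4+0=4
L[14]='i': occ=0, LF[14]=C('i')+0=9+0=9
L[15]='e': occ=0, LF[15]=C('e')+0=7+0=7
L[16]='r': occ=0, LF[16]=C('r')+0=15+0=15
L[17]='i': occ=1, LF[17]=C('i')+1=9+1=10
L[18]='s': occ=0, LF[18]=C('s')+0=16+0=16
L[19]='s': occ=1, LF[19]=C('s')+1=16+1=17

Answer: 2 8 3 1 18 12 13 5 14 6 11 0 19 4 9 7 15 10 16 17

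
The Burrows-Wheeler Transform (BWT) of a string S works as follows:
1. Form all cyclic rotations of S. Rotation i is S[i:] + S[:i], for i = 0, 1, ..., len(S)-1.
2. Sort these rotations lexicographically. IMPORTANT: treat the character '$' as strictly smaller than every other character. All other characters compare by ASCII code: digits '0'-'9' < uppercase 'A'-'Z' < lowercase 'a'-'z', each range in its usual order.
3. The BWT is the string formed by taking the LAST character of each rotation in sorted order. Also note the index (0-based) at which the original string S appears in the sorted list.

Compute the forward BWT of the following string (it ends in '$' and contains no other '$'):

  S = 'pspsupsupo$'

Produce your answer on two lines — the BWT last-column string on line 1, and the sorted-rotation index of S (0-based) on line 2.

Answer: opu$uspppss
3

Derivation:
All 11 rotations (rotation i = S[i:]+S[:i]):
  rot[0] = pspsupsupo$
  rot[1] = spsupsupo$p
  rot[2] = psupsupo$ps
  rot[3] = supsupo$psp
  rot[4] = upsupo$psps
  rot[5] = psupo$pspsu
  rot[6] = supo$pspsup
  rot[7] = upo$pspsups
  rot[8] = po$pspsupsu
  rot[9] = o$pspsupsup
  rot[10] = $pspsupsupo
Sorted (with $ < everything):
  sorted[0] = $pspsupsupo  (last char: 'o')
  sorted[1] = o$pspsupsup  (last char: 'p')
  sorted[2] = po$pspsupsu  (last char: 'u')
  sorted[3] = pspsupsupo$  (last char: '$')
  sorted[4] = psupo$pspsu  (last char: 'u')
  sorted[5] = psupsupo$ps  (last char: 's')
  sorted[6] = spsupsupo$p  (last char: 'p')
  sorted[7] = supo$pspsup  (last char: 'p')
  sorted[8] = supsupo$psp  (last char: 'p')
  sorted[9] = upo$pspsups  (last char: 's')
  sorted[10] = upsupo$psps  (last char: 's')
Last column: opu$uspppss
Original string S is at sorted index 3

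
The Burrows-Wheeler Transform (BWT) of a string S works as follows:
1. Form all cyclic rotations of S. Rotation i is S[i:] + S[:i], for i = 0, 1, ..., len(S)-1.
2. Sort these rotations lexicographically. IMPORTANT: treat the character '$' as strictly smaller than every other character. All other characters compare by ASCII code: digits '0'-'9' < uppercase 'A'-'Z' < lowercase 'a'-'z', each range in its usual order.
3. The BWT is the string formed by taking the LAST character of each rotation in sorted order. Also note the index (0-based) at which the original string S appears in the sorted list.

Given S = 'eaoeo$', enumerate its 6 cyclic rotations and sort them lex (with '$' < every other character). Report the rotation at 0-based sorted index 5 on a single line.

All 6 rotations (rotation i = S[i:]+S[:i]):
  rot[0] = eaoeo$
  rot[1] = aoeo$e
  rot[2] = oeo$ea
  rot[3] = eo$eao
  rot[4] = o$eaoe
  rot[5] = $eaoeo
Sorted (with $ < everything):
  sorted[0] = $eaoeo
  sorted[1] = aoeo$e
  sorted[2] = eaoeo$
  sorted[3] = eo$eao
  sorted[4] = o$eaoe
  sorted[5] = oeo$ea
sorted[5] = oeo$ea

Answer: oeo$ea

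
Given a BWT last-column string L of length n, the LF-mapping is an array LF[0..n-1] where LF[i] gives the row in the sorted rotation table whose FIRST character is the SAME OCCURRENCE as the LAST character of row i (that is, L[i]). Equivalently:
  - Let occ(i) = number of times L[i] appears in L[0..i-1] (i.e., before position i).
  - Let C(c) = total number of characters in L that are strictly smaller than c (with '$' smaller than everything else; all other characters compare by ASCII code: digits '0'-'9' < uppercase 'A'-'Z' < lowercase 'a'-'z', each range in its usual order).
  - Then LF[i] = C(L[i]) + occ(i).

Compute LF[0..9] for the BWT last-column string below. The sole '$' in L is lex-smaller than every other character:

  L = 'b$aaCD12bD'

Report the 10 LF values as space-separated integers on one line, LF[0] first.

Char counts: '$':1, '1':1, '2':1, 'C':1, 'D':2, 'a':2, 'b':2
C (first-col start): C('$')=0, C('1')=1, C('2')=2, C('C')=3, C('D')=4, C('a')=6, C('b')=8
L[0]='b': occ=0, LF[0]=C('b')+0=8+0=8
L[1]='$': occ=0, LF[1]=C('$')+0=0+0=0
L[2]='a': occ=0, LF[2]=C('a')+0=6+0=6
L[3]='a': occ=1, LF[3]=C('a')+1=6+1=7
L[4]='C': occ=0, LF[4]=C('C')+0=3+0=3
L[5]='D': occ=0, LF[5]=C('D')+0=4+0=4
L[6]='1': occ=0, LF[6]=C('1')+0=1+0=1
L[7]='2': occ=0, LF[7]=C('2')+0=2+0=2
L[8]='b': occ=1, LF[8]=C('b')+1=8+1=9
L[9]='D': occ=1, LF[9]=C('D')+1=4+1=5

Answer: 8 0 6 7 3 4 1 2 9 5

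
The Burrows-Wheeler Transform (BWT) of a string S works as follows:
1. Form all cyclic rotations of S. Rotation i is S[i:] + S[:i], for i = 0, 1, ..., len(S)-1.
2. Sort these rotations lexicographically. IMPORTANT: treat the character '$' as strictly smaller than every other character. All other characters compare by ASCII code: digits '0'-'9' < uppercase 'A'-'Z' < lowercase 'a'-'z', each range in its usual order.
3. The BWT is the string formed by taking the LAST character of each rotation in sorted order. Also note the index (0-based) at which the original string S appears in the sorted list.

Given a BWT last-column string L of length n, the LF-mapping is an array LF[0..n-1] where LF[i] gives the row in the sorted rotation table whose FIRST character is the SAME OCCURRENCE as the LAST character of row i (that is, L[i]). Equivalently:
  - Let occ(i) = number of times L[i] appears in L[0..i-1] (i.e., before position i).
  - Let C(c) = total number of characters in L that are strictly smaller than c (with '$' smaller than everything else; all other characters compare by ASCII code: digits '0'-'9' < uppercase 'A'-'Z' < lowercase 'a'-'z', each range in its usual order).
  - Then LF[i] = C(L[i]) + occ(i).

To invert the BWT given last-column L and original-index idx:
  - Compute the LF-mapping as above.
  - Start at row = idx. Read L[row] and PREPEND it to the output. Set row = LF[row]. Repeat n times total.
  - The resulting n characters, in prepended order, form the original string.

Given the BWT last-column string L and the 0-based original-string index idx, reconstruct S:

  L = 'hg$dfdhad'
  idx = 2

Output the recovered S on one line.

Answer: ddfdhgah$

Derivation:
LF mapping: 7 6 0 2 5 3 8 1 4
Walk LF starting at row 2, prepending L[row]:
  step 1: row=2, L[2]='$', prepend. Next row=LF[2]=0
  step 2: row=0, L[0]='h', prepend. Next row=LF[0]=7
  step 3: row=7, L[7]='a', prepend. Next row=LF[7]=1
  step 4: row=1, L[1]='g', prepend. Next row=LF[1]=6
  step 5: row=6, L[6]='h', prepend. Next row=LF[6]=8
  step 6: row=8, L[8]='d', prepend. Next row=LF[8]=4
  step 7: row=4, L[4]='f', prepend. Next row=LF[4]=5
  step 8: row=5, L[5]='d', prepend. Next row=LF[5]=3
  step 9: row=3, L[3]='d', prepend. Next row=LF[3]=2
Reversed output: ddfdhgah$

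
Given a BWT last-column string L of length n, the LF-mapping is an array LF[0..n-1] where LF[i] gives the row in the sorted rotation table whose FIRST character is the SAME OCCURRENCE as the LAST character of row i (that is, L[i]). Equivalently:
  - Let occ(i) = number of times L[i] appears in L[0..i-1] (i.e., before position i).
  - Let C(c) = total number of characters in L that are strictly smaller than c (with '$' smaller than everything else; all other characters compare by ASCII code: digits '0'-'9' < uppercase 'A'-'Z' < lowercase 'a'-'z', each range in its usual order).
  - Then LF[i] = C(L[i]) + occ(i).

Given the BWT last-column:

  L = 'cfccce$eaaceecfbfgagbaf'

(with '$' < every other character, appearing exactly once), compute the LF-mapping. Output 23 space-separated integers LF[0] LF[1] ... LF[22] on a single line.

Char counts: '$':1, 'a':4, 'b':2, 'c':6, 'e':4, 'f':4, 'g':2
C (first-col start): C('$')=0, C('a')=1, C('b')=5, C('c')=7, C('e')=13, C('f')=17, C('g')=21
L[0]='c': occ=0, LF[0]=C('c')+0=7+0=7
L[1]='f': occ=0, LF[1]=C('f')+0=17+0=17
L[2]='c': occ=1, LF[2]=C('c')+1=7+1=8
L[3]='c': occ=2, LF[3]=C('c')+2=7+2=9
L[4]='c': occ=3, LF[4]=C('c')+3=7+3=10
L[5]='e': occ=0, LF[5]=C('e')+0=13+0=13
L[6]='$': occ=0, LF[6]=C('$')+0=0+0=0
L[7]='e': occ=1, LF[7]=C('e')+1=13+1=14
L[8]='a': occ=0, LF[8]=C('a')+0=1+0=1
L[9]='a': occ=1, LF[9]=C('a')+1=1+1=2
L[10]='c': occ=4, LF[10]=C('c')+4=7+4=11
L[11]='e': occ=2, LF[11]=C('e')+2=13+2=15
L[12]='e': occ=3, LF[12]=C('e')+3=13+3=16
L[13]='c': occ=5, LF[13]=C('c')+5=7+5=12
L[14]='f': occ=1, LF[14]=C('f')+1=17+1=18
L[15]='b': occ=0, LF[15]=C('b')+0=5+0=5
L[16]='f': occ=2, LF[16]=C('f')+2=17+2=19
L[17]='g': occ=0, LF[17]=C('g')+0=21+0=21
L[18]='a': occ=2, LF[18]=C('a')+2=1+2=3
L[19]='g': occ=1, LF[19]=C('g')+1=21+1=22
L[20]='b': occ=1, LF[20]=C('b')+1=5+1=6
L[21]='a': occ=3, LF[21]=C('a')+3=1+3=4
L[22]='f': occ=3, LF[22]=C('f')+3=17+3=20

Answer: 7 17 8 9 10 13 0 14 1 2 11 15 16 12 18 5 19 21 3 22 6 4 20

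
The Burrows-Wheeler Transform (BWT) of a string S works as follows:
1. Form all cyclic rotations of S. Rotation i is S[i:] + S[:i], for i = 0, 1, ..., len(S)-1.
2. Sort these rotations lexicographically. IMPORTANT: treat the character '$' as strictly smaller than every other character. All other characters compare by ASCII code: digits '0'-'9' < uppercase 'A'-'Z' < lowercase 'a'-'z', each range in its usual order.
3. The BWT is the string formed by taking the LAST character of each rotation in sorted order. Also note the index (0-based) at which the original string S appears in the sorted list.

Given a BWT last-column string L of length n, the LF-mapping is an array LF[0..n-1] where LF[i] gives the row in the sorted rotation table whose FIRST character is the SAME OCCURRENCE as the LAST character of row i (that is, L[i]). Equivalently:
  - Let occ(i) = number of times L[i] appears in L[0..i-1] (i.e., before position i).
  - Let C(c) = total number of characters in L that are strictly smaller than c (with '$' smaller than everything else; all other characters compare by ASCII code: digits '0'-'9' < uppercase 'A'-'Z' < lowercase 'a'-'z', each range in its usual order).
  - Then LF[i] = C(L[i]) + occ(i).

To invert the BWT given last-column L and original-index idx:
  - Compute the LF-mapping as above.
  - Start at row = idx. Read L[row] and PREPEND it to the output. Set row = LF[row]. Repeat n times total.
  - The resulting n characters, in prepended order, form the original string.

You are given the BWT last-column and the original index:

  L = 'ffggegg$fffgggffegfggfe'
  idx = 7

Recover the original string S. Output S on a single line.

Answer: ffgegggfgfgggegfffgfef$

Derivation:
LF mapping: 4 5 13 14 1 15 16 0 6 7 8 17 18 19 9 10 2 20 11 21 22 12 3
Walk LF starting at row 7, prepending L[row]:
  step 1: row=7, L[7]='$', prepend. Next row=LF[7]=0
  step 2: row=0, L[0]='f', prepend. Next row=LF[0]=4
  step 3: row=4, L[4]='e', prepend. Next row=LF[4]=1
  step 4: row=1, L[1]='f', prepend. Next row=LF[1]=5
  step 5: row=5, L[5]='g', prepend. Next row=LF[5]=15
  step 6: row=15, L[15]='f', prepend. Next row=LF[15]=10
  step 7: row=10, L[10]='f', prepend. Next row=LF[10]=8
  step 8: row=8, L[8]='f', prepend. Next row=LF[8]=6
  step 9: row=6, L[6]='g', prepend. Next row=LF[6]=16
  step 10: row=16, L[16]='e', prepend. Next row=LF[16]=2
  step 11: row=2, L[2]='g', prepend. Next row=LF[2]=13
  step 12: row=13, L[13]='g', prepend. Next row=LF[13]=19
  step 13: row=19, L[19]='g', prepend. Next row=LF[19]=21
  step 14: row=21, L[21]='f', prepend. Next row=LF[21]=12
  step 15: row=12, L[12]='g', prepend. Next row=LF[12]=18
  step 16: row=18, L[18]='f', prepend. Next row=LF[18]=11
  step 17: row=11, L[11]='g', prepend. Next row=LF[11]=17
  step 18: row=17, L[17]='g', prepend. Next row=LF[17]=20
  step 19: row=20, L[20]='g', prepend. Next row=LF[20]=22
  step 20: row=22, L[22]='e', prepend. Next row=LF[22]=3
  step 21: row=3, L[3]='g', prepend. Next row=LF[3]=14
  step 22: row=14, L[14]='f', prepend. Next row=LF[14]=9
  step 23: row=9, L[9]='f', prepend. Next row=LF[9]=7
Reversed output: ffgegggfgfgggegfffgfef$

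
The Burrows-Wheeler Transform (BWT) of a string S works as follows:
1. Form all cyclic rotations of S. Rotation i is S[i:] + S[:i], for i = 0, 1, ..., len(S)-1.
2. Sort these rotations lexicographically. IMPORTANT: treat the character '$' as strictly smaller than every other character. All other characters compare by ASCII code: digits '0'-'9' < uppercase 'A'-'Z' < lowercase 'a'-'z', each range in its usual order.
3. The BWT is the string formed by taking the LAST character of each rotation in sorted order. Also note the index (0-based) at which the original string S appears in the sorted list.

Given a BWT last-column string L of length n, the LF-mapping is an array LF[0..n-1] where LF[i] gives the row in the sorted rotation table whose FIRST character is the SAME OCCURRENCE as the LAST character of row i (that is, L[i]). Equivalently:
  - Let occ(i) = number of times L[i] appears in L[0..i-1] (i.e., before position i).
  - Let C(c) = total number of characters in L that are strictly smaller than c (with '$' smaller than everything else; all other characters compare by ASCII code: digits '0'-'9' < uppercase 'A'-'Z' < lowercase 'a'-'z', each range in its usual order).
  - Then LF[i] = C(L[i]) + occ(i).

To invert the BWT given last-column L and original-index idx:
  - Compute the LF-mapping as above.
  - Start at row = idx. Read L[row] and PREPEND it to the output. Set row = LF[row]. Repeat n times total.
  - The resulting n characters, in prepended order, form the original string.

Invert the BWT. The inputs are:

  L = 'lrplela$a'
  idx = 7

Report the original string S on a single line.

LF mapping: 4 8 7 5 3 6 1 0 2
Walk LF starting at row 7, prepending L[row]:
  step 1: row=7, L[7]='$', prepend. Next row=LF[7]=0
  step 2: row=0, L[0]='l', prepend. Next row=LF[0]=4
  step 3: row=4, L[4]='e', prepend. Next row=LF[4]=3
  step 4: row=3, L[3]='l', prepend. Next row=LF[3]=5
  step 5: row=5, L[5]='l', prepend. Next row=LF[5]=6
  step 6: row=6, L[6]='a', prepend. Next row=LF[6]=1
  step 7: row=1, L[1]='r', prepend. Next row=LF[1]=8
  step 8: row=8, L[8]='a', prepend. Next row=LF[8]=2
  step 9: row=2, L[2]='p', prepend. Next row=LF[2]=7
Reversed output: parallel$

Answer: parallel$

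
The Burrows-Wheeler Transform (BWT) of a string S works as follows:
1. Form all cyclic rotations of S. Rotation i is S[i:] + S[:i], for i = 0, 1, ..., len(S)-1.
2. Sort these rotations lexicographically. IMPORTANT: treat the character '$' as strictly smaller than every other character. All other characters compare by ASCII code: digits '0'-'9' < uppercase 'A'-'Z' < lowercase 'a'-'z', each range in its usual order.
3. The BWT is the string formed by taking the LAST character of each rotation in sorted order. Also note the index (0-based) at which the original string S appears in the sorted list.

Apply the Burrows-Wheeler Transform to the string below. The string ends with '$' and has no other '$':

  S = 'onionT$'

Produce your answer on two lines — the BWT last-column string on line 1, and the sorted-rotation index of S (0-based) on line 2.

All 7 rotations (rotation i = S[i:]+S[:i]):
  rot[0] = onionT$
  rot[1] = nionT$o
  rot[2] = ionT$on
  rot[3] = onT$oni
  rot[4] = nT$onio
  rot[5] = T$onion
  rot[6] = $onionT
Sorted (with $ < everything):
  sorted[0] = $onionT  (last char: 'T')
  sorted[1] = T$onion  (last char: 'n')
  sorted[2] = ionT$on  (last char: 'n')
  sorted[3] = nT$onio  (last char: 'o')
  sorted[4] = nionT$o  (last char: 'o')
  sorted[5] = onT$oni  (last char: 'i')
  sorted[6] = onionT$  (last char: '$')
Last column: Tnnooi$
Original string S is at sorted index 6

Answer: Tnnooi$
6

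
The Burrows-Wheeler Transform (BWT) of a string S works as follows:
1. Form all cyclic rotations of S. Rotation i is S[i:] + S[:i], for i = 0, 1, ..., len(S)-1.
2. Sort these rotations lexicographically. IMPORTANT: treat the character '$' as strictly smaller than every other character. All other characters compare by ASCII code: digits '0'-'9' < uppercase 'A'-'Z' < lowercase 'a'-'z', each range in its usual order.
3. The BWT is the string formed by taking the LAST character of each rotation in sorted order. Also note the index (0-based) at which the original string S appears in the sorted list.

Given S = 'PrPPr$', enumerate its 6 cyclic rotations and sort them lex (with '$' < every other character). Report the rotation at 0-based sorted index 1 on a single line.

Answer: PPr$Pr

Derivation:
All 6 rotations (rotation i = S[i:]+S[:i]):
  rot[0] = PrPPr$
  rot[1] = rPPr$P
  rot[2] = PPr$Pr
  rot[3] = Pr$PrP
  rot[4] = r$PrPP
  rot[5] = $PrPPr
Sorted (with $ < everything):
  sorted[0] = $PrPPr
  sorted[1] = PPr$Pr
  sorted[2] = Pr$PrP
  sorted[3] = PrPPr$
  sorted[4] = r$PrPP
  sorted[5] = rPPr$P
sorted[1] = PPr$Pr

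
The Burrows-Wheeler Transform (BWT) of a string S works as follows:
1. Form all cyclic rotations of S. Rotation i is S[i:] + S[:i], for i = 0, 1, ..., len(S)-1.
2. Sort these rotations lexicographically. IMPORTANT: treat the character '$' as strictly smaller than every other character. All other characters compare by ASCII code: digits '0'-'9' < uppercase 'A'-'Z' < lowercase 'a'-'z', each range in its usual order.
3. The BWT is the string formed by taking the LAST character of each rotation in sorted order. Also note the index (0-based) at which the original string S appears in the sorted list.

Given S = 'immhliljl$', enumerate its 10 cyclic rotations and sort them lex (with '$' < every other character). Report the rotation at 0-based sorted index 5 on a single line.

All 10 rotations (rotation i = S[i:]+S[:i]):
  rot[0] = immhliljl$
  rot[1] = mmhliljl$i
  rot[2] = mhliljl$im
  rot[3] = hliljl$imm
  rot[4] = liljl$immh
  rot[5] = iljl$immhl
  rot[6] = ljl$immhli
  rot[7] = jl$immhlil
  rot[8] = l$immhlilj
  rot[9] = $immhliljl
Sorted (with $ < everything):
  sorted[0] = $immhliljl
  sorted[1] = hliljl$imm
  sorted[2] = iljl$immhl
  sorted[3] = immhliljl$
  sorted[4] = jl$immhlil
  sorted[5] = l$immhlilj
  sorted[6] = liljl$immh
  sorted[7] = ljl$immhli
  sorted[8] = mhliljl$im
  sorted[9] = mmhliljl$i
sorted[5] = l$immhlilj

Answer: l$immhlilj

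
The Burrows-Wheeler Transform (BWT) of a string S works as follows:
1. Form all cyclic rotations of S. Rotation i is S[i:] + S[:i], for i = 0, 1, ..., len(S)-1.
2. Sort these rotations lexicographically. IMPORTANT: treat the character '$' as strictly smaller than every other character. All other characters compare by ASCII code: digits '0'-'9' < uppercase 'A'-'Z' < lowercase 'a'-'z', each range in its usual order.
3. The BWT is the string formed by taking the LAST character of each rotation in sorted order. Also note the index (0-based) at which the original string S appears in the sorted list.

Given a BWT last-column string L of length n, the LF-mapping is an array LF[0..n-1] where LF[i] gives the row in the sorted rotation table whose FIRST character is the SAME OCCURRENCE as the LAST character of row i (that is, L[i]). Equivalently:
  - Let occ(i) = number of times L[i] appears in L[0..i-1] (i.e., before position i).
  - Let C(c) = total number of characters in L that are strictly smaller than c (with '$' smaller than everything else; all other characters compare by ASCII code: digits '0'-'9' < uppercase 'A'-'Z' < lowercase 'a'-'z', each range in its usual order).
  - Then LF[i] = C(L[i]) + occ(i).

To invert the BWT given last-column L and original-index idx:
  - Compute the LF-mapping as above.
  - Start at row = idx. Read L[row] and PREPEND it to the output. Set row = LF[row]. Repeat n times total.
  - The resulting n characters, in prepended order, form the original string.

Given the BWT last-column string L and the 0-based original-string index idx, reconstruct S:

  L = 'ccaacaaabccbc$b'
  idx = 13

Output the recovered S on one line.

Answer: ccaaaabcabbccc$

Derivation:
LF mapping: 9 10 1 2 11 3 4 5 6 12 13 7 14 0 8
Walk LF starting at row 13, prepending L[row]:
  step 1: row=13, L[13]='$', prepend. Next row=LF[13]=0
  step 2: row=0, L[0]='c', prepend. Next row=LF[0]=9
  step 3: row=9, L[9]='c', prepend. Next row=LF[9]=12
  step 4: row=12, L[12]='c', prepend. Next row=LF[12]=14
  step 5: row=14, L[14]='b', prepend. Next row=LF[14]=8
  step 6: row=8, L[8]='b', prepend. Next row=LF[8]=6
  step 7: row=6, L[6]='a', prepend. Next row=LF[6]=4
  step 8: row=4, L[4]='c', prepend. Next row=LF[4]=11
  step 9: row=11, L[11]='b', prepend. Next row=LF[11]=7
  step 10: row=7, L[7]='a', prepend. Next row=LF[7]=5
  step 11: row=5, L[5]='a', prepend. Next row=LF[5]=3
  step 12: row=3, L[3]='a', prepend. Next row=LF[3]=2
  step 13: row=2, L[2]='a', prepend. Next row=LF[2]=1
  step 14: row=1, L[1]='c', prepend. Next row=LF[1]=10
  step 15: row=10, L[10]='c', prepend. Next row=LF[10]=13
Reversed output: ccaaaabcabbccc$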